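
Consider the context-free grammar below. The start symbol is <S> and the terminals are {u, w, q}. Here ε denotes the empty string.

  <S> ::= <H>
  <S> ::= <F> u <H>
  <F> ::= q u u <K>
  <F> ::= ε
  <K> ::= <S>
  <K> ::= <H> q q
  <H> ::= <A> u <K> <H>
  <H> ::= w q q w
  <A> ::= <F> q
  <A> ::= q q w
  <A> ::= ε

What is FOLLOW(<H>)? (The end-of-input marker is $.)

{$, q, u, w}

FIRST(<F>) = {ε, q}
FIRST(<A>) = {ε, q}  (via <F> q)
FIRST(<H>) = {q, u, w}  (via <A> u <K> <H>)
FIRST(<S>) = {q, u, w}  (via <H>, <F> u <H>)
FIRST(<K>) = {q, u, w}  (via <S>, <H> q q)
FOLLOW(<S>) includes $ since <S> is the start symbol.
FOLLOW(<F>): in <S>::=<F> u <H>, <F> is followed by u <H> with FIRST {u}; in <A>::=<F> q, <F> is followed by q with FIRST {q}. Thus FOLLOW(<F>) = {q, u}.
FOLLOW(<K>): in <F>::=q u u <K>, the suffix after <K> is empty, so FOLLOW(<K>) ⊇ FOLLOW(<F>) = {q, u}; in <H>::=<A> u <K> <H>, <K> is followed by <H> with FIRST {q, u, w}. Thus FOLLOW(<K>) = {q, u, w}.
FOLLOW(<S>): in <K>::=<S>, the suffix after <S> is empty, so FOLLOW(<S>) ⊇ FOLLOW(<K>) = {q, u, w}. Thus FOLLOW(<S>) = {$, q, u, w}.
FOLLOW(<H>): in <S>::=<H>, the suffix after <H> is empty, so FOLLOW(<H>) ⊇ FOLLOW(<S>) = {$, q, u, w}; in <S>::=<F> u <H>, the suffix after <H> is empty, so FOLLOW(<H>) ⊇ FOLLOW(<S>) = {$, q, u, w}; in <K>::=<H> q q, <H> is followed by q q with FIRST {q}; in <H>::=<A> u <K> <H>, the suffix after <H> is empty (adds nothing new). Thus FOLLOW(<H>) = {$, q, u, w}.
FOLLOW(<A>): in <H>::=<A> u <K> <H>, <A> is followed by u <K> <H> with FIRST {u}. Thus FOLLOW(<A>) = {u}.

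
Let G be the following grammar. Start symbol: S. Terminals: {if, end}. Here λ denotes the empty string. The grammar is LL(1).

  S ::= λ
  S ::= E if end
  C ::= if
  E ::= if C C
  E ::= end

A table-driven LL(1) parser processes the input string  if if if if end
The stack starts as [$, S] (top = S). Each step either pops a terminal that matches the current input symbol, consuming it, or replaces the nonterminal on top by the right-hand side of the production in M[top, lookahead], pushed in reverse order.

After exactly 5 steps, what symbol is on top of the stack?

C

     Stack            Input              Action
  1  $ S              if if if if end $  expand S ::= E if end
  2  $ end if E       if if if if end $  expand E ::= if C C
  3  $ end if C C if  if if if if end $  match if
  4  $ end if C C     if if if end $     expand C ::= if
  5  $ end if C if    if if if end $     match if
Stack after step 5: $ end if C (top = C).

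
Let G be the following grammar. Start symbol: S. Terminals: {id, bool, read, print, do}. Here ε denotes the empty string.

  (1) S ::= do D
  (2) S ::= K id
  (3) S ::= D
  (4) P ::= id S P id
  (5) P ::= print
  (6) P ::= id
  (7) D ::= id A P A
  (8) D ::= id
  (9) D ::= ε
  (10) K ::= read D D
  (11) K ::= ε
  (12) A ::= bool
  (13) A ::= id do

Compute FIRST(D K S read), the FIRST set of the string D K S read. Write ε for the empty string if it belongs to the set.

{do, id, read}

FIRST(P): from P::=id S P id we get {id}; from P::=print we get {print}; from P::=id we get {id}. So FIRST(P) = {id, print}.
FIRST(D): from D::=id A P A we get {id}; from D::=id we get {id}; from D::=ε we get {ε}. So FIRST(D) = {ε, id}.
FIRST(K): from K::=read D D we get {read}; from K::=ε we get {ε}. So FIRST(K) = {ε, read}.
FIRST(A): from A::=bool we get {bool}; from A::=id do we get {id}. So FIRST(A) = {bool, id}.
FIRST(S): from S::=do D we get {do}; from S::=K id we get {id, read}; from S::=D we get {ε, id}. So FIRST(S) = {ε, do, id, read}.
FIRST(D K S read): take FIRST of each symbol in turn, carrying on past any symbol whose FIRST contains ε; result {do, id, read}.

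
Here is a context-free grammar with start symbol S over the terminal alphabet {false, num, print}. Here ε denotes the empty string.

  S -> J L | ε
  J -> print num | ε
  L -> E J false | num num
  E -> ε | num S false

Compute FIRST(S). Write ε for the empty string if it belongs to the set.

FIRST(J) = {ε, print}
FIRST(E) = {ε, num}
FIRST(L) = {false, num, print}  (via E J false)
FIRST(S) = {ε, false, num, print}  (via J L)

{ε, false, num, print}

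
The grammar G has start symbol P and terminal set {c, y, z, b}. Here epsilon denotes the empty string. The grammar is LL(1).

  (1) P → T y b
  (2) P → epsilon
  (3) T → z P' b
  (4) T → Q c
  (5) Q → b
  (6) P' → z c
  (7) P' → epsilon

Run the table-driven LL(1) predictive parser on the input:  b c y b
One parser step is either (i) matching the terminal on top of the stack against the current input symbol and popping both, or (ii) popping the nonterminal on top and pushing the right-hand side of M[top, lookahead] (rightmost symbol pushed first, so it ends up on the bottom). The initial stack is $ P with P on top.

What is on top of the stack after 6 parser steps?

step 1: stack=$ P  input=b c y b $  — expand P → T y b
step 2: stack=$ b y T  input=b c y b $  — expand T → Q c
step 3: stack=$ b y c Q  input=b c y b $  — expand Q → b
step 4: stack=$ b y c b  input=b c y b $  — match b
step 5: stack=$ b y c  input=c y b $  — match c
step 6: stack=$ b y  input=y b $  — match y
Stack after step 6: $ b (top = b).

b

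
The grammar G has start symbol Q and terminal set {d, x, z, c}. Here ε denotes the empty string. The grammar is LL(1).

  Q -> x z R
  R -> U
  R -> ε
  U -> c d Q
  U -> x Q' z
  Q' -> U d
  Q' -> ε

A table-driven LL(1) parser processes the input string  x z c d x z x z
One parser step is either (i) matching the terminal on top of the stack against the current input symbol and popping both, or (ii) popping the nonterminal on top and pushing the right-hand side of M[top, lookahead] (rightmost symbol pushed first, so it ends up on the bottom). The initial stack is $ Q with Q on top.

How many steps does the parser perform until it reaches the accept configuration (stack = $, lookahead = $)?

      Stack     Input              Action
   1  $ Q       x z c d x z x z $  expand Q -> x z R
   2  $ R z x   x z c d x z x z $  match x
   3  $ R z     z c d x z x z $    match z
   4  $ R       c d x z x z $      expand R -> U
   5  $ U       c d x z x z $      expand U -> c d Q
   6  $ Q d c   c d x z x z $      match c
   7  $ Q d     d x z x z $        match d
   8  $ Q       x z x z $          expand Q -> x z R
   9  $ R z x   x z x z $          match x
  10  $ R z     z x z $            match z
  11  $ R       x z $              expand R -> U
  12  $ U       x z $              expand U -> x Q' z
  13  $ z Q' x  x z $              match x
  14  $ z Q'    z $                expand Q' -> ε
  15  $ z       z $                match z
Accept reached after 15 steps.

15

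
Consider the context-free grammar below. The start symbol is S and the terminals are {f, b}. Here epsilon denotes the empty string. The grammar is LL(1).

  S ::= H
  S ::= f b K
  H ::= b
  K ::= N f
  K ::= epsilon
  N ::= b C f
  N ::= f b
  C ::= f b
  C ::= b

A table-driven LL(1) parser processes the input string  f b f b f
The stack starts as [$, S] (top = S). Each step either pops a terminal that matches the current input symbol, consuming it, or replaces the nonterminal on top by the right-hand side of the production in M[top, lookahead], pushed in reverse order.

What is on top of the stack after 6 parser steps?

step 1: stack=$ S  input=f b f b f $  — expand S ::= f b K
step 2: stack=$ K b f  input=f b f b f $  — match f
step 3: stack=$ K b  input=b f b f $  — match b
step 4: stack=$ K  input=f b f $  — expand K ::= N f
step 5: stack=$ f N  input=f b f $  — expand N ::= f b
step 6: stack=$ f b f  input=f b f $  — match f
Stack after step 6: $ f b (top = b).

b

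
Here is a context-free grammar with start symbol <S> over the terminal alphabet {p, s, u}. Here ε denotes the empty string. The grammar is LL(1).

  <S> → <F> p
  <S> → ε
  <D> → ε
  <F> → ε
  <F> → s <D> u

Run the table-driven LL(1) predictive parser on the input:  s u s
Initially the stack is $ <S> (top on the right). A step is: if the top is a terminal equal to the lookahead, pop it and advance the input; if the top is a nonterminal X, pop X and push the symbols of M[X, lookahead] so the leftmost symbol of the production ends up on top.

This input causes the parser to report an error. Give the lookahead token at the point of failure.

s

step 1: stack=$ <S>  input=s u s $  — expand <S> → <F> p
step 2: stack=$ p <F>  input=s u s $  — expand <F> → s <D> u
step 3: stack=$ p u <D> s  input=s u s $  — match s
step 4: stack=$ p u <D>  input=u s $  — expand <D> → ε
step 5: stack=$ p u  input=u s $  — match u
step 6: stack=$ p  input=s $  — error: top is terminal p but lookahead is s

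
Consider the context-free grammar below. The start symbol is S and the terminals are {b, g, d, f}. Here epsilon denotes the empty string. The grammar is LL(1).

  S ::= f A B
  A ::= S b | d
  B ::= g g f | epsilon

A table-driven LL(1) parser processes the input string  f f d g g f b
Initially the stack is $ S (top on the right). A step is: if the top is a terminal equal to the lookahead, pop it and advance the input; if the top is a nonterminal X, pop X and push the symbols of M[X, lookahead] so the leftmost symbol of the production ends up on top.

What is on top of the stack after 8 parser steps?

step 1: stack=$ S  input=f f d g g f b $  — expand S ::= f A B
step 2: stack=$ B A f  input=f f d g g f b $  — match f
step 3: stack=$ B A  input=f d g g f b $  — expand A ::= S b
step 4: stack=$ B b S  input=f d g g f b $  — expand S ::= f A B
step 5: stack=$ B b B A f  input=f d g g f b $  — match f
step 6: stack=$ B b B A  input=d g g f b $  — expand A ::= d
step 7: stack=$ B b B d  input=d g g f b $  — match d
step 8: stack=$ B b B  input=g g f b $  — expand B ::= g g f
Stack after step 8: $ B b f g g (top = g).

g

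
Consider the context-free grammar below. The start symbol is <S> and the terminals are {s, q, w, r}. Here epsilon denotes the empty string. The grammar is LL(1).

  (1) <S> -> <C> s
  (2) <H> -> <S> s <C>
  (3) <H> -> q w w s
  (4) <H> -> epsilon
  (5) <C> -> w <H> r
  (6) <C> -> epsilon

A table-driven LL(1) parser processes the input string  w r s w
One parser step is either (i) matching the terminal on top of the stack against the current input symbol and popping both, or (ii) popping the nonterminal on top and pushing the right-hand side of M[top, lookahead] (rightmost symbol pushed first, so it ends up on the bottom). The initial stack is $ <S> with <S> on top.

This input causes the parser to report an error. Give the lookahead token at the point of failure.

w

     Stack        Input      Action
  1  $ <S>        w r s w $  expand <S> -> <C> s
  2  $ s <C>      w r s w $  expand <C> -> w <H> r
  3  $ s r <H> w  w r s w $  match w
  4  $ s r <H>    r s w $    expand <H> -> epsilon
  5  $ s r        r s w $    match r
  6  $ s          s w $      match s
  7  $            w $        error: stack empty but input remains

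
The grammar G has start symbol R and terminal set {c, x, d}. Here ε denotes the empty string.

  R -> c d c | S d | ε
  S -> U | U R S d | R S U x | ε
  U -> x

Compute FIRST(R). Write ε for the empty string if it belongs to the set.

{ε, c, d, x}

FIRST(U): from U->x we get {x}. So FIRST(U) = {x}.
FIRST(R): from R->c d c we get {c}; from R->S d we get {c, d, x}; from R->ε we get {ε}. So FIRST(R) = {ε, c, d, x}.
FIRST(S): from S->U we get {x}; from S->U R S d we get {x}; from S->R S U x we get {c, d, x}; from S->ε we get {ε}. So FIRST(S) = {ε, c, d, x}.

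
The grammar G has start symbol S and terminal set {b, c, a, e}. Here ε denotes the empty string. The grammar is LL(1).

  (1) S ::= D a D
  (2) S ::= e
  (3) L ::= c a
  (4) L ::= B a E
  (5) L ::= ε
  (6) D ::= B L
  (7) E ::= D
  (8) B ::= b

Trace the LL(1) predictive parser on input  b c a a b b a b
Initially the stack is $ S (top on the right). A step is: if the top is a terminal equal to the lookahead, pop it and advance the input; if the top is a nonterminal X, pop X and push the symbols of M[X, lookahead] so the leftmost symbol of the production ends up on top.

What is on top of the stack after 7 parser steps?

a

     Stack      Input              Action
  1  $ S        b c a a b b a b $  expand S ::= D a D
  2  $ D a D    b c a a b b a b $  expand D ::= B L
  3  $ D a L B  b c a a b b a b $  expand B ::= b
  4  $ D a L b  b c a a b b a b $  match b
  5  $ D a L    c a a b b a b $    expand L ::= c a
  6  $ D a a c  c a a b b a b $    match c
  7  $ D a a    a a b b a b $      match a
Stack after step 7: $ D a (top = a).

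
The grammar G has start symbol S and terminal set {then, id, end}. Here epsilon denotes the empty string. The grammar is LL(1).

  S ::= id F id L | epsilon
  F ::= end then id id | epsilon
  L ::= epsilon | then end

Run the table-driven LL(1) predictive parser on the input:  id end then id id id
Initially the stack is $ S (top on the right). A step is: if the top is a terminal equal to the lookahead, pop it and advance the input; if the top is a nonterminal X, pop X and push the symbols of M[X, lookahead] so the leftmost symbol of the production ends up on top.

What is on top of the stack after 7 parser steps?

step 1: stack=$ S  input=id end then id id id $  — expand S ::= id F id L
step 2: stack=$ L id F id  input=id end then id id id $  — match id
step 3: stack=$ L id F  input=end then id id id $  — expand F ::= end then id id
step 4: stack=$ L id id id then end  input=end then id id id $  — match end
step 5: stack=$ L id id id then  input=then id id id $  — match then
step 6: stack=$ L id id id  input=id id id $  — match id
step 7: stack=$ L id id  input=id id $  — match id
Stack after step 7: $ L id (top = id).

id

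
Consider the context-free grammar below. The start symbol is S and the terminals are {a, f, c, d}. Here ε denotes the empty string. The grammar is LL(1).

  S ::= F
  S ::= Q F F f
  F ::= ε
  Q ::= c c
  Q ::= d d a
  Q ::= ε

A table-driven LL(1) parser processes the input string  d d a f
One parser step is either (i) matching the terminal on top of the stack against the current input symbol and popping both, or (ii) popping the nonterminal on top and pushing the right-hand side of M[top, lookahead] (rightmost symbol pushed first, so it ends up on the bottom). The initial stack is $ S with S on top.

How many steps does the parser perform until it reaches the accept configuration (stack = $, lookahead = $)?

8

step 1: stack=$ S  input=d d a f $  — expand S ::= Q F F f
step 2: stack=$ f F F Q  input=d d a f $  — expand Q ::= d d a
step 3: stack=$ f F F a d d  input=d d a f $  — match d
step 4: stack=$ f F F a d  input=d a f $  — match d
step 5: stack=$ f F F a  input=a f $  — match a
step 6: stack=$ f F F  input=f $  — expand F ::= ε
step 7: stack=$ f F  input=f $  — expand F ::= ε
step 8: stack=$ f  input=f $  — match f
Accept reached after 8 steps.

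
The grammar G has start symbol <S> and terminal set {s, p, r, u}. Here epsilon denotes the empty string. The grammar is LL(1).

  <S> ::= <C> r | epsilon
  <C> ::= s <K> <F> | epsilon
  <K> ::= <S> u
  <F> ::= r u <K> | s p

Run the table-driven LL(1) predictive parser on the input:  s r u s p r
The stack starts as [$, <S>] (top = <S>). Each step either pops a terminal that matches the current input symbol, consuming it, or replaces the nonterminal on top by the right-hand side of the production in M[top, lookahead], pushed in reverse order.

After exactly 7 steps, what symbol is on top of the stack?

u

step 1: stack=$ <S>  input=s r u s p r $  — expand <S> ::= <C> r
step 2: stack=$ r <C>  input=s r u s p r $  — expand <C> ::= s <K> <F>
step 3: stack=$ r <F> <K> s  input=s r u s p r $  — match s
step 4: stack=$ r <F> <K>  input=r u s p r $  — expand <K> ::= <S> u
step 5: stack=$ r <F> u <S>  input=r u s p r $  — expand <S> ::= <C> r
step 6: stack=$ r <F> u r <C>  input=r u s p r $  — expand <C> ::= epsilon
step 7: stack=$ r <F> u r  input=r u s p r $  — match r
Stack after step 7: $ r <F> u (top = u).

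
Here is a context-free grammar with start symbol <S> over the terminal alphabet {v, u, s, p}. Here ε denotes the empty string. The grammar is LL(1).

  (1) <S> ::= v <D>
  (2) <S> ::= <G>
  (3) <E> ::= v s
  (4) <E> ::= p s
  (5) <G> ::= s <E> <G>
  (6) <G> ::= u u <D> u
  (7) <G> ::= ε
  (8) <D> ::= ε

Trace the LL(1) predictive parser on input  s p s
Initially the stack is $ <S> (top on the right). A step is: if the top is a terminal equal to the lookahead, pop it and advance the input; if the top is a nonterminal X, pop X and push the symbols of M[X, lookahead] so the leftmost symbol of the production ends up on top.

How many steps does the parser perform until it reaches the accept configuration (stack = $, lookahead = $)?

     Stack        Input    Action
  1  $ <S>        s p s $  expand <S> ::= <G>
  2  $ <G>        s p s $  expand <G> ::= s <E> <G>
  3  $ <G> <E> s  s p s $  match s
  4  $ <G> <E>    p s $    expand <E> ::= p s
  5  $ <G> s p    p s $    match p
  6  $ <G> s      s $      match s
  7  $ <G>        $        expand <G> ::= ε
Accept reached after 7 steps.

7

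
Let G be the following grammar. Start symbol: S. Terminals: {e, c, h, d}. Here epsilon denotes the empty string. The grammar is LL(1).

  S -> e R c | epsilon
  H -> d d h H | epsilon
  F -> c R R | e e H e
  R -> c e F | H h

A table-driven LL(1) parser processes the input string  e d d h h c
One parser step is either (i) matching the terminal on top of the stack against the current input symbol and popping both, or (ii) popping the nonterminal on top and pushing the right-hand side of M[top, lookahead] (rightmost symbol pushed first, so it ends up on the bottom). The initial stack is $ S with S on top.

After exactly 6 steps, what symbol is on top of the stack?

h

step 1: stack=$ S  input=e d d h h c $  — expand S -> e R c
step 2: stack=$ c R e  input=e d d h h c $  — match e
step 3: stack=$ c R  input=d d h h c $  — expand R -> H h
step 4: stack=$ c h H  input=d d h h c $  — expand H -> d d h H
step 5: stack=$ c h H h d d  input=d d h h c $  — match d
step 6: stack=$ c h H h d  input=d h h c $  — match d
Stack after step 6: $ c h H h (top = h).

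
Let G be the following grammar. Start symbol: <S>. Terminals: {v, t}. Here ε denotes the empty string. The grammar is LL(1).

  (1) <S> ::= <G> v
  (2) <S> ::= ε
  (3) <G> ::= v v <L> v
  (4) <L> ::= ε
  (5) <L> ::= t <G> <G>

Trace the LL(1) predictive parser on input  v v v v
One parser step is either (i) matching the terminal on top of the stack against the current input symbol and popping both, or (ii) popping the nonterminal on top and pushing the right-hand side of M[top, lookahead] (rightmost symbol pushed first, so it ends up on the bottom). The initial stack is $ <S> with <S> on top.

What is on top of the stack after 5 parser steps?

     Stack          Input      Action
  1  $ <S>          v v v v $  expand <S> ::= <G> v
  2  $ v <G>        v v v v $  expand <G> ::= v v <L> v
  3  $ v v <L> v v  v v v v $  match v
  4  $ v v <L> v    v v v $    match v
  5  $ v v <L>      v v $      expand <L> ::= ε
Stack after step 5: $ v v (top = v).

v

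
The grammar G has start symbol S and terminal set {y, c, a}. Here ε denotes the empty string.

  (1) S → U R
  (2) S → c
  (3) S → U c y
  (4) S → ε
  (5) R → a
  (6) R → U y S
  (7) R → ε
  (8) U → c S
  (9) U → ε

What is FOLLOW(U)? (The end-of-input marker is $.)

FIRST(U) = {ε, c}
FIRST(R) = {ε, a, c, y}  (via U y S)
FIRST(S) = {ε, a, c, y}  (via U R, U c y)
FOLLOW(S) includes $ since S is the start symbol.
FOLLOW(S): in R→U y S, the suffix after S is empty, so FOLLOW(S) ⊇ FOLLOW(R) = {$, a, c, y}; in U→c S, the suffix after S is empty, so FOLLOW(S) ⊇ FOLLOW(U) = {$, a, c, y}. Thus FOLLOW(S) = {$, a, c, y}.
FOLLOW(R): in S→U R, the suffix after R is empty, so FOLLOW(R) ⊇ FOLLOW(S) = {$, a, c, y}. Thus FOLLOW(R) = {$, a, c, y}.
FOLLOW(U): in S→U R, U is followed by R with FIRST {ε, a, c, y}; in S→U R, the suffix after U is nullable, so FOLLOW(U) ⊇ FOLLOW(S) = {$, a, c, y}; in S→U c y, U is followed by c y with FIRST {c}; in R→U y S, U is followed by y S with FIRST {y}. Thus FOLLOW(U) = {$, a, c, y}.

{$, a, c, y}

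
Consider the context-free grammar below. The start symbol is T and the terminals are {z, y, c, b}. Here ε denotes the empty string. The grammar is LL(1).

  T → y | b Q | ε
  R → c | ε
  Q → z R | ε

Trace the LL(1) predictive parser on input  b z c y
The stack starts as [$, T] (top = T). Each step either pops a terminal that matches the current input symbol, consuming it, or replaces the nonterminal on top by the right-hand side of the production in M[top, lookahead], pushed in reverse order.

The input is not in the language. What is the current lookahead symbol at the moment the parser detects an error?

y

step 1: stack=$ T  input=b z c y $  — expand T → b Q
step 2: stack=$ Q b  input=b z c y $  — match b
step 3: stack=$ Q  input=z c y $  — expand Q → z R
step 4: stack=$ R z  input=z c y $  — match z
step 5: stack=$ R  input=c y $  — expand R → c
step 6: stack=$ c  input=c y $  — match c
step 7: stack=$  input=y $  — error: stack empty but input remains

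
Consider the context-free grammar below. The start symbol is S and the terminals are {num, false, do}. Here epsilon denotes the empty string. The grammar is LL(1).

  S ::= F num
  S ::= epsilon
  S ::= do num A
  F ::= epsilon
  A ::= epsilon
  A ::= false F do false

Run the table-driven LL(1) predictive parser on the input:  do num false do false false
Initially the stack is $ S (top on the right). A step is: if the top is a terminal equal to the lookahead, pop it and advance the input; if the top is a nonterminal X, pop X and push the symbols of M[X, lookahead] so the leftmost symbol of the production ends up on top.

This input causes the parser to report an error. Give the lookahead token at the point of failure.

     Stack               Input                          Action
  1  $ S                 do num false do false false $  expand S ::= do num A
  2  $ A num do          do num false do false false $  match do
  3  $ A num             num false do false false $     match num
  4  $ A                 false do false false $         expand A ::= false F do false
  5  $ false do F false  false do false false $         match false
  6  $ false do F        do false false $               expand F ::= epsilon
  7  $ false do          do false false $               match do
  8  $ false             false false $                  match false
  9  $                   false $                        error: stack empty but input remains

false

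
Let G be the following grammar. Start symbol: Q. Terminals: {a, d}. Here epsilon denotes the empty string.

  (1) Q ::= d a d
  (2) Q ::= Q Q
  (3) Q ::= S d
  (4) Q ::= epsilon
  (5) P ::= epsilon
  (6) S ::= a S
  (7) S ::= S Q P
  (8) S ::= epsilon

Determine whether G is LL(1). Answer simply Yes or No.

FIRST(Q) = {epsilon, a, d}
FIRST(P) = {epsilon}
FIRST(S) = {epsilon, a, d}
FOLLOW(Q) = {$, a, d}
FOLLOW(P) = {a, d}
FOLLOW(S) = {a, d}
Cell M[Q, $] receives both Q ::= Q Q and Q ::= epsilon — the grammar is not LL(1).

No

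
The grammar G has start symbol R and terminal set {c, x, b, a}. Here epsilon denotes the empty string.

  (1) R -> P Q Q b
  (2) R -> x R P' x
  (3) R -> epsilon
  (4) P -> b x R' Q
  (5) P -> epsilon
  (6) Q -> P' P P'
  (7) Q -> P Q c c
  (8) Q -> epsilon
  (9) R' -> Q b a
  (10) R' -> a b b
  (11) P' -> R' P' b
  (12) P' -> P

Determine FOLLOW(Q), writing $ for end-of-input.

{a, b, c, x}

FIRST(P): from P->b x R' Q we get {b}; from P->epsilon we get {epsilon}. So FIRST(P) = {epsilon, b}.
FIRST(R): from R->P Q Q b we get {a, b, c}; from R->x R P' x we get {x}; from R->epsilon we get {epsilon}. So FIRST(R) = {epsilon, a, b, c, x}.
FIRST(Q): from Q->P' P P' we get {epsilon, a, b, c}; from Q->P Q c c we get {a, b, c}; from Q->epsilon we get {epsilon}. So FIRST(Q) = {epsilon, a, b, c}.
FIRST(R'): from R'->Q b a we get {a, b, c}; from R'->a b b we get {a}. So FIRST(R') = {a, b, c}.
FIRST(P'): from P'->R' P' b we get {a, b, c}; from P'->P we get {epsilon, b}. So FIRST(P') = {epsilon, a, b, c}.
FOLLOW(R) includes $ since R is the start symbol.
FOLLOW(R): in R->x R P' x, R is followed by P' x with FIRST {a, b, c, x}. Thus FOLLOW(R) = {$, a, b, c, x}.
FOLLOW(P): in R->P Q Q b, P is followed by Q Q b with FIRST {a, b, c}; in Q->P' P P', P is followed by P' with FIRST {epsilon, a, b, c}; in Q->P' P P', the suffix after P is nullable, so FOLLOW(P) ⊇ FOLLOW(Q) = {a, b, c, x}; in Q->P Q c c, P is followed by Q c c with FIRST {a, b, c}; in P'->P, the suffix after P is empty, so FOLLOW(P) ⊇ FOLLOW(P') = {a, b, c, x}. Thus FOLLOW(P) = {a, b, c, x}.
FOLLOW(Q): in R->P Q Q b (occurrence 1), Q is followed by Q b with FIRST {a, b, c}; in R->P Q Q b (occurrence 2), Q is followed by b with FIRST {b}; in P->b x R' Q, the suffix after Q is empty, so FOLLOW(Q) ⊇ FOLLOW(P) = {a, b, c, x}; in Q->P Q c c, Q is followed by c c with FIRST {c}; in R'->Q b a, Q is followed by b a with FIRST {b}. Thus FOLLOW(Q) = {a, b, c, x}.
FOLLOW(R'): in P->b x R' Q, R' is followed by Q with FIRST {epsilon, a, b, c}; in P->b x R' Q, the suffix after R' is nullable, so FOLLOW(R') ⊇ FOLLOW(P) = {a, b, c, x}; in P'->R' P' b, R' is followed by P' b with FIRST {a, b, c}. Thus FOLLOW(R') = {a, b, c, x}.
FOLLOW(P'): in R->x R P' x, P' is followed by x with FIRST {x}; in Q->P' P P' (occurrence 1), P' is followed by P P' with FIRST {epsilon, a, b, c}; in Q->P' P P' (occurrence 1), the suffix after P' is nullable, so FOLLOW(P') ⊇ FOLLOW(Q) = {a, b, c, x}; in Q->P' P P' (occurrence 2), the suffix after P' is empty, so FOLLOW(P') ⊇ FOLLOW(Q) = {a, b, c, x}; in P'->R' P' b, P' is followed by b with FIRST {b}. Thus FOLLOW(P') = {a, b, c, x}.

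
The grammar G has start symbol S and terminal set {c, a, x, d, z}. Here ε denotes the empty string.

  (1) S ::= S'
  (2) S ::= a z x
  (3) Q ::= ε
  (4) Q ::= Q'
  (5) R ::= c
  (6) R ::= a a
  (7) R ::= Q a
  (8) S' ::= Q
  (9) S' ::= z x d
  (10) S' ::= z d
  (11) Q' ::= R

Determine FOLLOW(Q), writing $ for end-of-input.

{$, a}

FIRST(S): from S::=S' we get {ε, a, c, z}; from S::=a z x we get {a}. So FIRST(S) = {ε, a, c, z}.
FIRST(Q): from Q::=ε we get {ε}; from Q::=Q' we get {a, c}. So FIRST(Q) = {ε, a, c}.
FIRST(R): from R::=c we get {c}; from R::=a a we get {a}; from R::=Q a we get {a, c}. So FIRST(R) = {a, c}.
FIRST(S'): from S'::=Q we get {ε, a, c}; from S'::=z x d we get {z}; from S'::=z d we get {z}. So FIRST(S') = {ε, a, c, z}.
FIRST(Q'): from Q'::=R we get {a, c}. So FIRST(Q') = {a, c}.
FOLLOW(S) includes $ since S is the start symbol.
FOLLOW(S): S appears on no right-hand side. Thus FOLLOW(S) = {$}.
FOLLOW(S'): in S::=S', the suffix after S' is empty, so FOLLOW(S') ⊇ FOLLOW(S) = {$}. Thus FOLLOW(S') = {$}.
FOLLOW(Q): in R::=Q a, Q is followed by a with FIRST {a}; in S'::=Q, the suffix after Q is empty, so FOLLOW(Q) ⊇ FOLLOW(S') = {$}. Thus FOLLOW(Q) = {$, a}.
FOLLOW(Q'): in Q::=Q', the suffix after Q' is empty, so FOLLOW(Q') ⊇ FOLLOW(Q) = {$, a}. Thus FOLLOW(Q') = {$, a}.
FOLLOW(R): in Q'::=R, the suffix after R is empty, so FOLLOW(R) ⊇ FOLLOW(Q') = {$, a}. Thus FOLLOW(R) = {$, a}.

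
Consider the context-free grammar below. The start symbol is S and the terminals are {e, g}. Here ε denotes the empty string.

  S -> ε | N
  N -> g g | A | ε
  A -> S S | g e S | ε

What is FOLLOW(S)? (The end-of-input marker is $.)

FIRST(S) = {ε, g}  (via N)
FIRST(A) = {ε, g}  (via S S)
FIRST(N) = {ε, g}  (via A)
FOLLOW(S) includes $ since S is the start symbol.
FOLLOW(S): in A->S S (occurrence 1), S is followed by S with FIRST {ε, g}; in A->S S (occurrence 1), the suffix after S is nullable, so FOLLOW(S) ⊇ FOLLOW(A) = {$, g}; in A->S S (occurrence 2), the suffix after S is empty, so FOLLOW(S) ⊇ FOLLOW(A) = {$, g}; in A->g e S, the suffix after S is empty, so FOLLOW(S) ⊇ FOLLOW(A) = {$, g}. Thus FOLLOW(S) = {$, g}.
FOLLOW(N): in S->N, the suffix after N is empty, so FOLLOW(N) ⊇ FOLLOW(S) = {$, g}. Thus FOLLOW(N) = {$, g}.
FOLLOW(A): in N->A, the suffix after A is empty, so FOLLOW(A) ⊇ FOLLOW(N) = {$, g}. Thus FOLLOW(A) = {$, g}.

{$, g}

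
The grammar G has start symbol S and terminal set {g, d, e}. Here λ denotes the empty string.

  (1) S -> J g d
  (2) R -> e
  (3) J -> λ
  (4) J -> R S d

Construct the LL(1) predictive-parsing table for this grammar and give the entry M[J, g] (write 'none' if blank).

FIRST(R): from R->e we get {e}. So FIRST(R) = {e}.
FIRST(J): from J->λ we get {λ}; from J->R S d we get {e}. So FIRST(J) = {λ, e}.
FIRST(S): from S->J g d we get {e, g}. So FIRST(S) = {e, g}.
FOLLOW(S) includes $ since S is the start symbol.
FOLLOW(J): in S->J g d, J is followed by g d with FIRST {g}. Thus FOLLOW(J) = {g}.
For J -> λ: FIRST(λ) = {λ}, so it goes in M[J, t] for t ∈ {}; since λ ∈ FIRST, also for every t ∈ FOLLOW(J) = {g}.
For J -> R S d: FIRST(R S d) = {e}, so it goes in M[J, t] for t ∈ {e}.

J -> λ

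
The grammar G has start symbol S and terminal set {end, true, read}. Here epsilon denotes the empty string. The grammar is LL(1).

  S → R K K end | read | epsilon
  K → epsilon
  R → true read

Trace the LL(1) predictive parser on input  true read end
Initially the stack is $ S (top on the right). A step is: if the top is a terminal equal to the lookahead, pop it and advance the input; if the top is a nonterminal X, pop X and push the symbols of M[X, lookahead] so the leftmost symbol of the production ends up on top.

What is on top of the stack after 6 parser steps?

     Stack                Input            Action
  1  $ S                  true read end $  expand S → R K K end
  2  $ end K K R          true read end $  expand R → true read
  3  $ end K K read true  true read end $  match true
  4  $ end K K read       read end $       match read
  5  $ end K K            end $            expand K → epsilon
  6  $ end K              end $            expand K → epsilon
Stack after step 6: $ end (top = end).

end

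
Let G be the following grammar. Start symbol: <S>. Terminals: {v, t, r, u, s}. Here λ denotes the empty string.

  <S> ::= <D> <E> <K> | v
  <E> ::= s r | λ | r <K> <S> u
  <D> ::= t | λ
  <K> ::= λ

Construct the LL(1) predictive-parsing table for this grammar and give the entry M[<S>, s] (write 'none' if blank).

<S> ::= <D> <E> <K>

FIRST(<E>): from <E>::=s r we get {s}; from <E>::=λ we get {λ}; from <E>::=r <K> <S> u we get {r}. So FIRST(<E>) = {λ, r, s}.
FIRST(<D>): from <D>::=t we get {t}; from <D>::=λ we get {λ}. So FIRST(<D>) = {λ, t}.
FIRST(<K>): from <K>::=λ we get {λ}. So FIRST(<K>) = {λ}.
FIRST(<S>): from <S>::=<D> <E> <K> we get {λ, r, s, t}; from <S>::=v we get {v}. So FIRST(<S>) = {λ, r, s, t, v}.
FOLLOW(<S>) includes $ since <S> is the start symbol.
FOLLOW(<S>): in <E>::=r <K> <S> u, <S> is followed by u with FIRST {u}. Thus FOLLOW(<S>) = {$, u}.
For <S> ::= <D> <E> <K>: FIRST(<D> <E> <K>) = {λ, r, s, t}, so it goes in M[<S>, t] for t ∈ {r, s, t}; since λ ∈ FIRST, also for every t ∈ FOLLOW(<S>) = {$, u}.
For <S> ::= v: FIRST(v) = {v}, so it goes in M[<S>, t] for t ∈ {v}.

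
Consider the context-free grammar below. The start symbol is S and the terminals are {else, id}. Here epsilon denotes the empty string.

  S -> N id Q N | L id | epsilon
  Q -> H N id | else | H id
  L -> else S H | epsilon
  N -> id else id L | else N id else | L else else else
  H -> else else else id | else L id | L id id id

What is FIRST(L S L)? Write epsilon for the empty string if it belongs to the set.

FIRST(L) = {epsilon, else}
FIRST(N) = {else, id}  (via L else else else)
FIRST(H) = {else, id}  (via L id id id)
FIRST(S) = {epsilon, else, id}  (via N id Q N, L id)
FIRST(Q) = {else, id}  (via H N id, H id)
FIRST(L S L): take FIRST of each symbol in turn, carrying on past any symbol whose FIRST contains epsilon; result {epsilon, else, id}.

{epsilon, else, id}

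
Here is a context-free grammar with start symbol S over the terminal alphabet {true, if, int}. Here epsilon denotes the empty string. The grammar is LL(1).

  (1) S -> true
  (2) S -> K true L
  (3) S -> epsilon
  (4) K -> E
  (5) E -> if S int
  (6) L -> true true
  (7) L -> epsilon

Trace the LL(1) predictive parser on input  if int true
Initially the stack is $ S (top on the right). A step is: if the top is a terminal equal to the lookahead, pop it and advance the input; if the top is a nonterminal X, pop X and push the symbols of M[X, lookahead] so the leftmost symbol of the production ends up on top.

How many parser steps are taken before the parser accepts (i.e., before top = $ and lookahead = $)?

8

step 1: stack=$ S  input=if int true $  — expand S -> K true L
step 2: stack=$ L true K  input=if int true $  — expand K -> E
step 3: stack=$ L true E  input=if int true $  — expand E -> if S int
step 4: stack=$ L true int S if  input=if int true $  — match if
step 5: stack=$ L true int S  input=int true $  — expand S -> epsilon
step 6: stack=$ L true int  input=int true $  — match int
step 7: stack=$ L true  input=true $  — match true
step 8: stack=$ L  input=$  — expand L -> epsilon
Accept reached after 8 steps.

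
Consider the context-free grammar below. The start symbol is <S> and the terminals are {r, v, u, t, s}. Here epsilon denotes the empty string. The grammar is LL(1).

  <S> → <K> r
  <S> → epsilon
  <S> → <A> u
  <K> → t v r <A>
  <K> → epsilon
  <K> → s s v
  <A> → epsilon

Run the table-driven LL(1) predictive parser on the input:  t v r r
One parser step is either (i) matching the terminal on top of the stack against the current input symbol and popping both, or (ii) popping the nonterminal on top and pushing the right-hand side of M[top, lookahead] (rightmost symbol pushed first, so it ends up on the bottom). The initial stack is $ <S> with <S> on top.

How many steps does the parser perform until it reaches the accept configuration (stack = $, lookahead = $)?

     Stack          Input      Action
  1  $ <S>          t v r r $  expand <S> → <K> r
  2  $ r <K>        t v r r $  expand <K> → t v r <A>
  3  $ r <A> r v t  t v r r $  match t
  4  $ r <A> r v    v r r $    match v
  5  $ r <A> r      r r $      match r
  6  $ r <A>        r $        expand <A> → epsilon
  7  $ r            r $        match r
Accept reached after 7 steps.

7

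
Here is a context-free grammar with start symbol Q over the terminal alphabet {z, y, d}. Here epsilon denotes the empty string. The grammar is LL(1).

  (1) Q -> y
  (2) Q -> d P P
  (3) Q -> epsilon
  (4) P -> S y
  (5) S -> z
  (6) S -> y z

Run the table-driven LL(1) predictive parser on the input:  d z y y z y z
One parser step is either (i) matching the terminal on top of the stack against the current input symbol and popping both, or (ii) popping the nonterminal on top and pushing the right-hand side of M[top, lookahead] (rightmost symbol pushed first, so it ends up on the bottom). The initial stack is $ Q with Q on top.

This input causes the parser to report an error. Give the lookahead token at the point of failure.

z

step 1: stack=$ Q  input=d z y y z y z $  — expand Q -> d P P
step 2: stack=$ P P d  input=d z y y z y z $  — match d
step 3: stack=$ P P  input=z y y z y z $  — expand P -> S y
step 4: stack=$ P y S  input=z y y z y z $  — expand S -> z
step 5: stack=$ P y z  input=z y y z y z $  — match z
step 6: stack=$ P y  input=y y z y z $  — match y
step 7: stack=$ P  input=y z y z $  — expand P -> S y
step 8: stack=$ y S  input=y z y z $  — expand S -> y z
step 9: stack=$ y z y  input=y z y z $  — match y
step 10: stack=$ y z  input=z y z $  — match z
step 11: stack=$ y  input=y z $  — match y
step 12: stack=$  input=z $  — error: stack empty but input remains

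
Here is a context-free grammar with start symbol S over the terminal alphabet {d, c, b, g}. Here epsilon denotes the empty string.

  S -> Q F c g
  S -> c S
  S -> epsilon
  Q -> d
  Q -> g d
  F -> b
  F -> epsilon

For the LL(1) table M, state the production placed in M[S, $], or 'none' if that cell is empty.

S -> epsilon

FIRST(Q) = {d, g}
FIRST(F) = {epsilon, b}
FIRST(S) = {epsilon, c, d, g}  (via Q F c g)
FOLLOW(S) includes $ since S is the start symbol.
FOLLOW(S): in S->c S, the suffix after S is empty (adds nothing new). Thus FOLLOW(S) = {$}.
For S -> Q F c g: FIRST(Q F c g) = {d, g}, so it goes in M[S, t] for t ∈ {d, g}.
For S -> c S: FIRST(c S) = {c}, so it goes in M[S, t] for t ∈ {c}.
For S -> epsilon: FIRST(epsilon) = {epsilon}, so it goes in M[S, t] for t ∈ {}; since epsilon ∈ FIRST, also for every t ∈ FOLLOW(S) = {$}.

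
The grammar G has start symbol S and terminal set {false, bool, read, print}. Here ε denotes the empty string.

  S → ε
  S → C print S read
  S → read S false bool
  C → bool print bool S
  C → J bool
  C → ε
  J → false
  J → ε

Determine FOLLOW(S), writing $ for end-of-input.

{$, false, print, read}

FIRST(J): from J→false we get {false}; from J→ε we get {ε}. So FIRST(J) = {ε, false}.
FIRST(C): from C→bool print bool S we get {bool}; from C→J bool we get {bool, false}; from C→ε we get {ε}. So FIRST(C) = {ε, bool, false}.
FIRST(S): from S→ε we get {ε}; from S→C print S read we get {bool, false, print}; from S→read S false bool we get {read}. So FIRST(S) = {ε, bool, false, print, read}.
FOLLOW(S) includes $ since S is the start symbol.
FOLLOW(C): in S→C print S read, C is followed by print S read with FIRST {print}. Thus FOLLOW(C) = {print}.
FOLLOW(S): in S→C print S read, S is followed by read with FIRST {read}; in S→read S false bool, S is followed by false bool with FIRST {false}; in C→bool print bool S, the suffix after S is empty, so FOLLOW(S) ⊇ FOLLOW(C) = {print}. Thus FOLLOW(S) = {$, false, print, read}.
FOLLOW(J): in C→J bool, J is followed by bool with FIRST {bool}. Thus FOLLOW(J) = {bool}.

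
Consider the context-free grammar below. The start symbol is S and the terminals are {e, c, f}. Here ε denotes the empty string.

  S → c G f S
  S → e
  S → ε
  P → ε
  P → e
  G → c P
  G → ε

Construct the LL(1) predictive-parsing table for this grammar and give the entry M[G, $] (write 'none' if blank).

FIRST(S) = {ε, c, e}
FIRST(P) = {ε, e}
FIRST(G) = {ε, c}
FOLLOW(S) includes $ since S is the start symbol.
FOLLOW(G): in S→c G f S, G is followed by f S with FIRST {f}. Thus FOLLOW(G) = {f}.
For G → c P: FIRST(c P) = {c}, so it goes in M[G, t] for t ∈ {c}.
For G → ε: FIRST(ε) = {ε}, so it goes in M[G, t] for t ∈ {}; since ε ∈ FIRST, also for every t ∈ FOLLOW(G) = {f}.
None of these place a production in M[G, $].

none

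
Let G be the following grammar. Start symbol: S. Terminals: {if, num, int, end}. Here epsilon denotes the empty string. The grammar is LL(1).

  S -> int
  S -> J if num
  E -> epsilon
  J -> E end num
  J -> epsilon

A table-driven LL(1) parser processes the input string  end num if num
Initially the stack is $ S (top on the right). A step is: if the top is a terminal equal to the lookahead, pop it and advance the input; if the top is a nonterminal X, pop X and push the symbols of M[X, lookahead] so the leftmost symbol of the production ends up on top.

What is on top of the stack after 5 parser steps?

if

step 1: stack=$ S  input=end num if num $  — expand S -> J if num
step 2: stack=$ num if J  input=end num if num $  — expand J -> E end num
step 3: stack=$ num if num end E  input=end num if num $  — expand E -> epsilon
step 4: stack=$ num if num end  input=end num if num $  — match end
step 5: stack=$ num if num  input=num if num $  — match num
Stack after step 5: $ num if (top = if).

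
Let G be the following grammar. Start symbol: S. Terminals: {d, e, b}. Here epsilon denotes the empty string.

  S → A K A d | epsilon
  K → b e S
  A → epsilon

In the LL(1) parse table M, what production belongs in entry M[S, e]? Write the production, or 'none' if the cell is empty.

none

FIRST(K): from K→b e S we get {b}. So FIRST(K) = {b}.
FIRST(A): from A→epsilon we get {epsilon}. So FIRST(A) = {epsilon}.
FIRST(S): from S→A K A d we get {b}; from S→epsilon we get {epsilon}. So FIRST(S) = {epsilon, b}.
FOLLOW(S) includes $ since S is the start symbol.
FOLLOW(K): in S→A K A d, K is followed by A d with FIRST {d}. Thus FOLLOW(K) = {d}.
FOLLOW(S): in K→b e S, the suffix after S is empty, so FOLLOW(S) ⊇ FOLLOW(K) = {d}. Thus FOLLOW(S) = {$, d}.
For S → A K A d: FIRST(A K A d) = {b}, so it goes in M[S, t] for t ∈ {b}.
For S → epsilon: FIRST(epsilon) = {epsilon}, so it goes in M[S, t] for t ∈ {}; since epsilon ∈ FIRST, also for every t ∈ FOLLOW(S) = {$, d}.
None of these place a production in M[S, e].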